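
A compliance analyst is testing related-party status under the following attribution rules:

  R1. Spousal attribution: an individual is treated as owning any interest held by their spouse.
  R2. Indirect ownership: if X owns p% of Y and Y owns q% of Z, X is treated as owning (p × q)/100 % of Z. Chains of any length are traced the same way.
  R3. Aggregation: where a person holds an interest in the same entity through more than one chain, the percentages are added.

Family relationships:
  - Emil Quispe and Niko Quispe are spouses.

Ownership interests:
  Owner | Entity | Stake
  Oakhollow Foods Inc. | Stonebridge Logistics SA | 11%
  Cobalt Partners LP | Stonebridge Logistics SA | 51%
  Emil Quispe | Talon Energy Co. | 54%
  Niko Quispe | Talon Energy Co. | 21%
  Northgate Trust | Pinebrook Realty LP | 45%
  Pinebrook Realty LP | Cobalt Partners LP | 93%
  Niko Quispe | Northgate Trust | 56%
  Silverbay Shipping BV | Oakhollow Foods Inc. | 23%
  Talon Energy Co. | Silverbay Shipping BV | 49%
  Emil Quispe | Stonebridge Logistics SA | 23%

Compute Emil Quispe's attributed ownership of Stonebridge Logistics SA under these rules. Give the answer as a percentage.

By spousal attribution (R1), Emil Quispe is treated as also owning Niko Quispe's interest in Talon Energy Co, giving 54% + 21% = 75%.
By spousal attribution (R1), Emil Quispe is treated as owning Niko Quispe's 56% interest in Northgate Trust.
Chain via Talon Energy Co. → Silverbay Shipping BV → Oakhollow Foods Inc. (R2): 75% × 49% × 23% × 11% = 0.929775% of Stonebridge Logistics SA.
Direct interest in Stonebridge Logistics SA: 23%.
Chain via Northgate Trust → Pinebrook Realty LP → Cobalt Partners LP (R2): 56% × 45% × 93% × 51% = 11.95236% of Stonebridge Logistics SA.
Aggregating (R3): 0.929775% + 23% + 11.95236% = 35.882135%.

35.882135%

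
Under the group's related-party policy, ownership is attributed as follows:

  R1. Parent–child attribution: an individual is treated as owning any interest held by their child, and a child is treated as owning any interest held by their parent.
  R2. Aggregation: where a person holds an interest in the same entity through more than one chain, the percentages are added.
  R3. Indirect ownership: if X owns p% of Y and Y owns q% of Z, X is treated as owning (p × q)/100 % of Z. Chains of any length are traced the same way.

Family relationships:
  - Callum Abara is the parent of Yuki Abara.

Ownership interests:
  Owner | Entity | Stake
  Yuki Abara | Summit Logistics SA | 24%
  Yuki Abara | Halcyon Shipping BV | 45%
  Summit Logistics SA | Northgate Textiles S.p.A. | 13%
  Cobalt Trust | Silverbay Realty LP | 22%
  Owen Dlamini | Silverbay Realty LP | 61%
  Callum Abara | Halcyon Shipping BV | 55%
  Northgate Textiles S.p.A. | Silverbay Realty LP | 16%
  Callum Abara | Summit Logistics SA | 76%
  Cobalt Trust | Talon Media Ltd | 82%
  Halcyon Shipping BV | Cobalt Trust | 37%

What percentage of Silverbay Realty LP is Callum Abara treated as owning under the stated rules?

By parent–child attribution (R1), Callum Abara is treated as also owning Yuki Abara's interest in Summit Logistics SA, giving 76% + 24% = 100%.
By parent–child attribution (R1), Callum Abara is treated as also owning Yuki Abara's interest in Halcyon Shipping BV, giving 55% + 45% = 100%.
Chain via Summit Logistics SA → Northgate Textiles S.p.A. (R3): 100% × 13% × 16% = 2.08% of Silverbay Realty LP.
Chain via Halcyon Shipping BV → Cobalt Trust (R3): 100% × 37% × 22% = 8.14% of Silverbay Realty LP.
Aggregating (R2): 2.08% + 8.14% = 10.22%.

10.22%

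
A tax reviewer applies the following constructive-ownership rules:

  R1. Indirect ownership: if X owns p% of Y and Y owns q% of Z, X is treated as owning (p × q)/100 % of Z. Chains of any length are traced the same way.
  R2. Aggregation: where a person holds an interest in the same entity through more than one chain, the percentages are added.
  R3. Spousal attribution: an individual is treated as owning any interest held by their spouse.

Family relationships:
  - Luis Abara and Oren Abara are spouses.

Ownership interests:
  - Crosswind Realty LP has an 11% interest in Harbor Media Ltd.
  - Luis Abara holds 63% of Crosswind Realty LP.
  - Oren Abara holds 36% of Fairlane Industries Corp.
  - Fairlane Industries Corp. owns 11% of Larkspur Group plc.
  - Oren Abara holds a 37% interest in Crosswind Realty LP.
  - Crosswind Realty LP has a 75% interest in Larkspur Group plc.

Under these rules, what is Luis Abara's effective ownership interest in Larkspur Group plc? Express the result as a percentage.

By spousal attribution (R3), Luis Abara is treated as also owning Oren Abara's interest in Crosswind Realty LP, giving 63% + 37% = 100%.
By spousal attribution (R3), Luis Abara is treated as owning Oren Abara's 36% interest in Fairlane Industries Corp.
Chain via Crosswind Realty LP (R1): 100% × 75% = 75% of Larkspur Group plc.
Chain via Fairlane Industries Corp. (R1): 36% × 11% = 3.96% of Larkspur Group plc.
Aggregating (R2): 75% + 3.96% = 78.96%.

78.96%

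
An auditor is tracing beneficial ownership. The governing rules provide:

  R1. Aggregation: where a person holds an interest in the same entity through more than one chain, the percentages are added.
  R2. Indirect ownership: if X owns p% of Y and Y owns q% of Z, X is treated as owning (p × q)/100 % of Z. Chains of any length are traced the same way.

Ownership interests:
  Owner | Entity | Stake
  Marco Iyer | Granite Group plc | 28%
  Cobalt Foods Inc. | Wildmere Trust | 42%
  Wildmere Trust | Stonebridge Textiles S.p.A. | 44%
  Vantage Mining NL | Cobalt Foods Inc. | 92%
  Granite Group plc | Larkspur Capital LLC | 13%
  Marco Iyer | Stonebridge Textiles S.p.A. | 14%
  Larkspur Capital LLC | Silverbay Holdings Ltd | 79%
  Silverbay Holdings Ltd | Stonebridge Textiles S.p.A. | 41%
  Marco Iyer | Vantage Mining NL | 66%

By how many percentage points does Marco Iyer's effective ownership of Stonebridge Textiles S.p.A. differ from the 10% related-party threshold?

16.400052

Chain via Granite Group plc → Larkspur Capital LLC → Silverbay Holdings Ltd (R2): 28% × 13% × 79% × 41% = 1.178996% of Stonebridge Textiles S.p.A.
Chain via Vantage Mining NL → Cobalt Foods Inc. → Wildmere Trust (R2): 66% × 92% × 42% × 44% = 11.221056% of Stonebridge Textiles S.p.A.
Direct interest in Stonebridge Textiles S.p.A: 14%.
Aggregating (R1): 1.178996% + 11.221056% + 14% = 26.400052%.
26.400052% exceeds the 10% threshold by 16.400052 percentage points.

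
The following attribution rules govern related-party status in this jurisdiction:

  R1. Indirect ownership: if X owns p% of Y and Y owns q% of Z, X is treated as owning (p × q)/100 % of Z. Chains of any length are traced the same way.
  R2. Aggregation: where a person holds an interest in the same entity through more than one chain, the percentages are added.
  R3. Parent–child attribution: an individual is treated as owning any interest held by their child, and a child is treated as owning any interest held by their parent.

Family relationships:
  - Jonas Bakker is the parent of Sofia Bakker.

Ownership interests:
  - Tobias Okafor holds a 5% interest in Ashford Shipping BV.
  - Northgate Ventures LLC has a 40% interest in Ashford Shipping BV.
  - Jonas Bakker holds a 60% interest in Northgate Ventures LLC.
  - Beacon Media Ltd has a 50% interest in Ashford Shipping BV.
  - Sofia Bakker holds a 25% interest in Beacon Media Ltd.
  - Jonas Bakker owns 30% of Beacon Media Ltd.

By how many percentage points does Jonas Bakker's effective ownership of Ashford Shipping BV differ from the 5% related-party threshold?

46.5

By parent–child attribution (R3), Jonas Bakker is treated as also owning Sofia Bakker's interest in Beacon Media Ltd, giving 30% + 25% = 55%.
Chain via Northgate Ventures LLC (R1): 60% × 40% = 24% of Ashford Shipping BV.
Chain via Beacon Media Ltd (R1): 55% × 50% = 27.5% of Ashford Shipping BV.
Aggregating (R2): 24% + 27.5% = 51.5%.
51.5% exceeds the 5% threshold by 46.5 percentage points.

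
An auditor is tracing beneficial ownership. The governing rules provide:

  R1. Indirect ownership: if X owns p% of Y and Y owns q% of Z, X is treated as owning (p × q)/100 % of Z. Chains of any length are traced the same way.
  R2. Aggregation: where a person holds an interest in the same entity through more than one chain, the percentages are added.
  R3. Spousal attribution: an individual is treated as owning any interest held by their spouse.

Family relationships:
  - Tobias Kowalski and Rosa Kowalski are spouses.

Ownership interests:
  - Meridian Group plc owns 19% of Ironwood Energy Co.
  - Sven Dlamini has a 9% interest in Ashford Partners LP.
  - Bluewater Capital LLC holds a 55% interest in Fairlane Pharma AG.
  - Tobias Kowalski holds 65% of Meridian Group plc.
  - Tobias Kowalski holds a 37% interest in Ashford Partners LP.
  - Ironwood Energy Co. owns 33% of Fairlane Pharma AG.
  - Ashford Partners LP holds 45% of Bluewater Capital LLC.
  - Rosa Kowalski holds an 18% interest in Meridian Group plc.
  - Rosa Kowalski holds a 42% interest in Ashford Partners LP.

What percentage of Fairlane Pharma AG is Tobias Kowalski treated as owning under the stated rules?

By spousal attribution (R3), Tobias Kowalski is treated as also owning Rosa Kowalski's interest in Ashford Partners LP, giving 37% + 42% = 79%.
By spousal attribution (R3), Tobias Kowalski is treated as also owning Rosa Kowalski's interest in Meridian Group plc, giving 65% + 18% = 83%.
Chain via Ashford Partners LP → Bluewater Capital LLC (R1): 79% × 45% × 55% = 19.5525% of Fairlane Pharma AG.
Chain via Meridian Group plc → Ironwood Energy Co. (R1): 83% × 19% × 33% = 5.2041% of Fairlane Pharma AG.
Aggregating (R2): 19.5525% + 5.2041% = 24.7566%.

24.7566%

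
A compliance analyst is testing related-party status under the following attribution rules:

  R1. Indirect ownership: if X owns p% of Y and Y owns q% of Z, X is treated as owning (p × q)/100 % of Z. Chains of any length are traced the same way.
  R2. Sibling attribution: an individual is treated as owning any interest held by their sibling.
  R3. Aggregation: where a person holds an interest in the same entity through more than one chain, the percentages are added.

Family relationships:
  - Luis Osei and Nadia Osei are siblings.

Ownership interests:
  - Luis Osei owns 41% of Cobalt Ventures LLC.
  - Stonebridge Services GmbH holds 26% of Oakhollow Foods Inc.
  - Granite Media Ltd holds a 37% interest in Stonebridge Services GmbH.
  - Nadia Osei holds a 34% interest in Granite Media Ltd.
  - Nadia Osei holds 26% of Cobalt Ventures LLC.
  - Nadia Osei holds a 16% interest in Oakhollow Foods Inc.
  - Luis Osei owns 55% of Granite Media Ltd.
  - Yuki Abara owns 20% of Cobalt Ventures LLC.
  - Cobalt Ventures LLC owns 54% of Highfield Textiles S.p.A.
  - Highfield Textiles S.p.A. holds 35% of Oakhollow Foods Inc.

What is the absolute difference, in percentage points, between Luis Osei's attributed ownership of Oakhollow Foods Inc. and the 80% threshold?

42.7752

By sibling attribution (R2), Luis Osei is treated as also owning Nadia Osei's interest in Cobalt Ventures LLC, giving 41% + 26% = 67%.
By sibling attribution (R2), Luis Osei is treated as also owning Nadia Osei's interest in Granite Media Ltd, giving 55% + 34% = 89%.
By sibling attribution (R2), Luis Osei is treated as owning Nadia Osei's 16% interest in Oakhollow Foods Inc.
Chain via Cobalt Ventures LLC → Highfield Textiles S.p.A. (R1): 67% × 54% × 35% = 12.663% of Oakhollow Foods Inc.
Chain via Granite Media Ltd → Stonebridge Services GmbH (R1): 89% × 37% × 26% = 8.5618% of Oakhollow Foods Inc.
Direct interest in Oakhollow Foods Inc: 16%.
Aggregating (R3): 12.663% + 8.5618% + 16% = 37.2248%.
37.2248% falls short of the 80% threshold by 42.7752 percentage points.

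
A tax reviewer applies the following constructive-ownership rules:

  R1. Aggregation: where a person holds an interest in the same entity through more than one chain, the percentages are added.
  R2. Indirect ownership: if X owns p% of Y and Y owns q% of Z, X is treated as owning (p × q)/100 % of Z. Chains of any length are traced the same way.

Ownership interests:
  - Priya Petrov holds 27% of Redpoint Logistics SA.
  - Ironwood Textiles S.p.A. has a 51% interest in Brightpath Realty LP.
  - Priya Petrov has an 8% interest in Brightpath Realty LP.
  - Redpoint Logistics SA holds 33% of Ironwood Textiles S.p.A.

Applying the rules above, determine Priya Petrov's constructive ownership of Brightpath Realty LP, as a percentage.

Chain via Redpoint Logistics SA → Ironwood Textiles S.p.A. (R2): 27% × 33% × 51% = 4.5441% of Brightpath Realty LP.
Direct interest in Brightpath Realty LP: 8%.
Aggregating (R1): 4.5441% + 8% = 12.5441%.

12.5441%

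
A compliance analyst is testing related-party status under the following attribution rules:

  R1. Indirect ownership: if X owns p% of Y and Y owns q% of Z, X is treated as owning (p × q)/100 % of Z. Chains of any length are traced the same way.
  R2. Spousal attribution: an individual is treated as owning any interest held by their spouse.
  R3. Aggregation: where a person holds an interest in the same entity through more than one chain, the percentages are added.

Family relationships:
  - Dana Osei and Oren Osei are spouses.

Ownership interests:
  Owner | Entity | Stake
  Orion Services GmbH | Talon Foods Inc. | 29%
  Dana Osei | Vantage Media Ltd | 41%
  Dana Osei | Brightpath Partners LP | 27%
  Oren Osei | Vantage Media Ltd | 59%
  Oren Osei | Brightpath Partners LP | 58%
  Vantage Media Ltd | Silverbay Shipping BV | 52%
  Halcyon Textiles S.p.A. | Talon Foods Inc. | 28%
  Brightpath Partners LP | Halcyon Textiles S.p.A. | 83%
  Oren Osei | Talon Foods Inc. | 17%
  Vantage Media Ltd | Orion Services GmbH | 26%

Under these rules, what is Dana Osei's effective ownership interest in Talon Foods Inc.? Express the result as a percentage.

By spousal attribution (R2), Dana Osei is treated as also owning Oren Osei's interest in Vantage Media Ltd, giving 41% + 59% = 100%.
By spousal attribution (R2), Dana Osei is treated as also owning Oren Osei's interest in Brightpath Partners LP, giving 27% + 58% = 85%.
By spousal attribution (R2), Dana Osei is treated as owning Oren Osei's 17% interest in Talon Foods Inc.
Chain via Vantage Media Ltd → Orion Services GmbH (R1): 100% × 26% × 29% = 7.54% of Talon Foods Inc.
Chain via Brightpath Partners LP → Halcyon Textiles S.p.A. (R1): 85% × 83% × 28% = 19.754% of Talon Foods Inc.
Direct interest in Talon Foods Inc: 17%.
Aggregating (R3): 7.54% + 19.754% + 17% = 44.294%.

44.294%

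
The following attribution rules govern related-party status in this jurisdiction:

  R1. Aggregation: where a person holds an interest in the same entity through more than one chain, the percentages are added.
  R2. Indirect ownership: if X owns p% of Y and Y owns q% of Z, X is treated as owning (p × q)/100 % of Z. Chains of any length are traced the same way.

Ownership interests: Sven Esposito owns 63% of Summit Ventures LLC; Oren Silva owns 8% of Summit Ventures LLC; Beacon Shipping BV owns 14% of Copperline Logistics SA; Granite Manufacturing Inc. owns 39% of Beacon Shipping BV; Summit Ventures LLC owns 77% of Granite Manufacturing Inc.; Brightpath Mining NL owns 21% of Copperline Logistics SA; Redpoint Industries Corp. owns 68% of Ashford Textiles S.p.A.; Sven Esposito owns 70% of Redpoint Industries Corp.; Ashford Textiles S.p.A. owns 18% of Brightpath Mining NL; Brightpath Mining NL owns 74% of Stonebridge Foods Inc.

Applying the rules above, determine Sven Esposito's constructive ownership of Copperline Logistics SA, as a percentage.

Chain via Redpoint Industries Corp. → Ashford Textiles S.p.A. → Brightpath Mining NL (R2): 70% × 68% × 18% × 21% = 1.79928% of Copperline Logistics SA.
Chain via Summit Ventures LLC → Granite Manufacturing Inc. → Beacon Shipping BV (R2): 63% × 77% × 39% × 14% = 2.648646% of Copperline Logistics SA.
Aggregating (R1): 1.79928% + 2.648646% = 4.447926%.

4.447926%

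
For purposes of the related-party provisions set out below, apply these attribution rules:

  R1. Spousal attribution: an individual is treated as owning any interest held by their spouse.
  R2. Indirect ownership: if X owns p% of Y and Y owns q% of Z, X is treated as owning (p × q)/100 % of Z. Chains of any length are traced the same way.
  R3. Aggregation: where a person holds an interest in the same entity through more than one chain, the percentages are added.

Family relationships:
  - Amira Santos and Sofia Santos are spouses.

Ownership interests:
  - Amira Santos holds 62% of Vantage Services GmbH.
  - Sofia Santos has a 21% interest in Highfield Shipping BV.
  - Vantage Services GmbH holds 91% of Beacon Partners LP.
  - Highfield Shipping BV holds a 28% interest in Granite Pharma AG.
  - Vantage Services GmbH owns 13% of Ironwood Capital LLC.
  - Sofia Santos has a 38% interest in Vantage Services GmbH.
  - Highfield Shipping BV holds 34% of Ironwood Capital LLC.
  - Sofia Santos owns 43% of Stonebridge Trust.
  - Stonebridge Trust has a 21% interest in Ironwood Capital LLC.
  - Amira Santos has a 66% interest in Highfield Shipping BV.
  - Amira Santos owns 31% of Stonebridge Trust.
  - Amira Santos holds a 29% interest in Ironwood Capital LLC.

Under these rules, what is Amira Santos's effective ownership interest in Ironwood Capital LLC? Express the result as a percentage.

By spousal attribution (R1), Amira Santos is treated as also owning Sofia Santos's interest in Vantage Services GmbH, giving 62% + 38% = 100%.
By spousal attribution (R1), Amira Santos is treated as also owning Sofia Santos's interest in Stonebridge Trust, giving 31% + 43% = 74%.
By spousal attribution (R1), Amira Santos is treated as also owning Sofia Santos's interest in Highfield Shipping BV, giving 66% + 21% = 87%.
Chain via Vantage Services GmbH (R2): 100% × 13% = 13% of Ironwood Capital LLC.
Chain via Stonebridge Trust (R2): 74% × 21% = 15.54% of Ironwood Capital LLC.
Chain via Highfield Shipping BV (R2): 87% × 34% = 29.58% of Ironwood Capital LLC.
Direct interest in Ironwood Capital LLC: 29%.
Aggregating (R3): 13% + 15.54% + 29.58% + 29% = 87.12%.

87.12%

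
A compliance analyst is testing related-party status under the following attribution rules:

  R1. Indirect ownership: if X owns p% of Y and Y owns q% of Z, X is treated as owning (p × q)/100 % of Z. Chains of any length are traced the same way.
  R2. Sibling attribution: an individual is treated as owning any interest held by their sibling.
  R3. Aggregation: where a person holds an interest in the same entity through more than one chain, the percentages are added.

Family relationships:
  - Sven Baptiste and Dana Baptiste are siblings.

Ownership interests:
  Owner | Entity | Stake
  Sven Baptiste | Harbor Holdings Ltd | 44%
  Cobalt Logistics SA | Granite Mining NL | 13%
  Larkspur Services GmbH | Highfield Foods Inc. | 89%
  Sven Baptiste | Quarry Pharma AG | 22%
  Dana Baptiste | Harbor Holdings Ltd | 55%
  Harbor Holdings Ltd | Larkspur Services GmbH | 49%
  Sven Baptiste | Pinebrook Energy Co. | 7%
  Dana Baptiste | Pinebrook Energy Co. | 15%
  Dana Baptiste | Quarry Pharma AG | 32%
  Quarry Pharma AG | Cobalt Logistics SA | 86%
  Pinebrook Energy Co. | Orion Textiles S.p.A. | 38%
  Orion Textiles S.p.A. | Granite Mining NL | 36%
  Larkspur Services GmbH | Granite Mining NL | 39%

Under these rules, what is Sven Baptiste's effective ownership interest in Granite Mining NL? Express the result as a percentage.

27.9657%

By sibling attribution (R2), Sven Baptiste is treated as also owning Dana Baptiste's interest in Harbor Holdings Ltd, giving 44% + 55% = 99%.
By sibling attribution (R2), Sven Baptiste is treated as also owning Dana Baptiste's interest in Pinebrook Energy Co, giving 7% + 15% = 22%.
By sibling attribution (R2), Sven Baptiste is treated as also owning Dana Baptiste's interest in Quarry Pharma AG, giving 22% + 32% = 54%.
Chain via Harbor Holdings Ltd → Larkspur Services GmbH (R1): 99% × 49% × 39% = 18.9189% of Granite Mining NL.
Chain via Pinebrook Energy Co. → Orion Textiles S.p.A. (R1): 22% × 38% × 36% = 3.0096% of Granite Mining NL.
Chain via Quarry Pharma AG → Cobalt Logistics SA (R1): 54% × 86% × 13% = 6.0372% of Granite Mining NL.
Aggregating (R3): 18.9189% + 3.0096% + 6.0372% = 27.9657%.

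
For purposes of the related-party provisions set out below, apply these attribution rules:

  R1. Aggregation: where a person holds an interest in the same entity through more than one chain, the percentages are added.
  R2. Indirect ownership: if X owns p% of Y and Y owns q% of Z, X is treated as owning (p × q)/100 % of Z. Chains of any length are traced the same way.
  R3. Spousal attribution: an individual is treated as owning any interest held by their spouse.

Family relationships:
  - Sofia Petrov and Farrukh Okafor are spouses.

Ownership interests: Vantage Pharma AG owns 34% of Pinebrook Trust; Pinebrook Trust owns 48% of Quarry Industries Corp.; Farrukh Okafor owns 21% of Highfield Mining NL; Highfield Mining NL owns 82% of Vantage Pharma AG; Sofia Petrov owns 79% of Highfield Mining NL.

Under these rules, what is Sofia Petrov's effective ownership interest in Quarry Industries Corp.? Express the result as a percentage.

13.3824%

By spousal attribution (R3), Sofia Petrov is treated as also owning Farrukh Okafor's interest in Highfield Mining NL, giving 79% + 21% = 100%.
Chain via Highfield Mining NL → Vantage Pharma AG → Pinebrook Trust (R2): 100% × 82% × 34% × 48% = 13.3824% of Quarry Industries Corp.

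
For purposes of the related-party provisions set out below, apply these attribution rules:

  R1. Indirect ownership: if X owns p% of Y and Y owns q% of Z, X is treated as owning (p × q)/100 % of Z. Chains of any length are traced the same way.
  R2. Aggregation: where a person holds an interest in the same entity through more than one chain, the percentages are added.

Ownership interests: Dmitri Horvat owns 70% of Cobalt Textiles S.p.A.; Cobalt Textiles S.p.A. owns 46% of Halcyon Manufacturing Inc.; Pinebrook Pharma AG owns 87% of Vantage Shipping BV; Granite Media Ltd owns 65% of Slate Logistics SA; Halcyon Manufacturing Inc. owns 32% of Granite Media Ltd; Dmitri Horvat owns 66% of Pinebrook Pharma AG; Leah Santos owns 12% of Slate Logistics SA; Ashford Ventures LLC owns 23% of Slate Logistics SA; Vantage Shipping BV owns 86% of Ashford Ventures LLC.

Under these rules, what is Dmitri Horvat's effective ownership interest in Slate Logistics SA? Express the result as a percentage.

18.055276%

Chain via Pinebrook Pharma AG → Vantage Shipping BV → Ashford Ventures LLC (R1): 66% × 87% × 86% × 23% = 11.357676% of Slate Logistics SA.
Chain via Cobalt Textiles S.p.A. → Halcyon Manufacturing Inc. → Granite Media Ltd (R1): 70% × 46% × 32% × 65% = 6.6976% of Slate Logistics SA.
Aggregating (R2): 11.357676% + 6.6976% = 18.055276%.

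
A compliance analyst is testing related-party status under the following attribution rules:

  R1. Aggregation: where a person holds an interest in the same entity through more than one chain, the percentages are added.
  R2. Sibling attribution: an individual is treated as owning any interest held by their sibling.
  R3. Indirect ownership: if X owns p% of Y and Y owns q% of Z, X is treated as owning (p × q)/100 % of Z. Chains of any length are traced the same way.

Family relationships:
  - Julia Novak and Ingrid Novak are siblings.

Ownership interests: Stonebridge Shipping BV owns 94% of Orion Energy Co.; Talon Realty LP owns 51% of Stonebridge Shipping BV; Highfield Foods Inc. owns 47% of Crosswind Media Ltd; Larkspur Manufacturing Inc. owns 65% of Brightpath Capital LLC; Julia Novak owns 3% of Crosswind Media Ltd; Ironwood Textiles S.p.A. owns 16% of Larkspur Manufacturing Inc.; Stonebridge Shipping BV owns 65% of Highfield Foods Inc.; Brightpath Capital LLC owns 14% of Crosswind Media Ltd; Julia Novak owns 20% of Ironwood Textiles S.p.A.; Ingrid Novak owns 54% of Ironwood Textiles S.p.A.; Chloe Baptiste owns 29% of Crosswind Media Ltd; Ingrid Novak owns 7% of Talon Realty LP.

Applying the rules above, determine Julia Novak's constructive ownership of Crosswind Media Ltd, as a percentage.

By sibling attribution (R2), Julia Novak is treated as also owning Ingrid Novak's interest in Ironwood Textiles S.p.A, giving 20% + 54% = 74%.
By sibling attribution (R2), Julia Novak is treated as owning Ingrid Novak's 7% interest in Talon Realty LP.
Chain via Ironwood Textiles S.p.A. → Larkspur Manufacturing Inc. → Brightpath Capital LLC (R3): 74% × 16% × 65% × 14% = 1.07744% of Crosswind Media Ltd.
Direct interest in Crosswind Media Ltd: 3%.
Chain via Talon Realty LP → Stonebridge Shipping BV → Highfield Foods Inc. (R3): 7% × 51% × 65% × 47% = 1.090635% of Crosswind Media Ltd.
Aggregating (R1): 1.07744% + 3% + 1.090635% = 5.168075%.

5.168075%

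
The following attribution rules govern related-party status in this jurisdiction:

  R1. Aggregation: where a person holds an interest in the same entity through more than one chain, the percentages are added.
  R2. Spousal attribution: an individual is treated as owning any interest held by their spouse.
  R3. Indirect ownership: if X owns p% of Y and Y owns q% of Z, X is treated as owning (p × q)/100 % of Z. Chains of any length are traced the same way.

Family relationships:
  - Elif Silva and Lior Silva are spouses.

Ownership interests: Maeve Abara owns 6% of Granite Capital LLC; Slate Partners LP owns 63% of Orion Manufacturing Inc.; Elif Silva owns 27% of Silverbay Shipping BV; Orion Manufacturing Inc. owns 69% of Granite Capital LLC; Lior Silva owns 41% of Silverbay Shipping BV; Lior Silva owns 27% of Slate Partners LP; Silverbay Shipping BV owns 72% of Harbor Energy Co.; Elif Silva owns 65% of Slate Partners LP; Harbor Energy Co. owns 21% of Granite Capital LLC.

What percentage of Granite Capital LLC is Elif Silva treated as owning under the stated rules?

By spousal attribution (R2), Elif Silva is treated as also owning Lior Silva's interest in Silverbay Shipping BV, giving 27% + 41% = 68%.
By spousal attribution (R2), Elif Silva is treated as also owning Lior Silva's interest in Slate Partners LP, giving 65% + 27% = 92%.
Chain via Silverbay Shipping BV → Harbor Energy Co. (R3): 68% × 72% × 21% = 10.2816% of Granite Capital LLC.
Chain via Slate Partners LP → Orion Manufacturing Inc. (R3): 92% × 63% × 69% = 39.9924% of Granite Capital LLC.
Aggregating (R1): 10.2816% + 39.9924% = 50.274%.

50.274%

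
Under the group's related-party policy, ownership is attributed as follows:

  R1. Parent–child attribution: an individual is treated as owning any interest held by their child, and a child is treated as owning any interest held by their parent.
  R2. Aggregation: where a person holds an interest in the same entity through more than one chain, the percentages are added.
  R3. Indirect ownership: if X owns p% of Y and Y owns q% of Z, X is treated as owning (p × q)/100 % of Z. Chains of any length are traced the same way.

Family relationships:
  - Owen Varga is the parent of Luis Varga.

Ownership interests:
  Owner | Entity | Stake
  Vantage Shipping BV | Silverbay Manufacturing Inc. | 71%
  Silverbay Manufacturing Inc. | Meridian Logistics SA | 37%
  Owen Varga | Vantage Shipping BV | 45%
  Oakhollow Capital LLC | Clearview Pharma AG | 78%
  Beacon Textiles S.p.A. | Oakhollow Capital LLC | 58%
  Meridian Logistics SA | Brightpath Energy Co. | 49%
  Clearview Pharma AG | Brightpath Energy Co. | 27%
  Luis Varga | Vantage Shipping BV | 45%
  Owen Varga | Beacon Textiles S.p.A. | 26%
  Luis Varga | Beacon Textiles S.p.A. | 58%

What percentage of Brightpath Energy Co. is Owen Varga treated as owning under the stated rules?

By parent–child attribution (R1), Owen Varga is treated as also owning Luis Varga's interest in Vantage Shipping BV, giving 45% + 45% = 90%.
By parent–child attribution (R1), Owen Varga is treated as also owning Luis Varga's interest in Beacon Textiles S.p.A, giving 26% + 58% = 84%.
Chain via Vantage Shipping BV → Silverbay Manufacturing Inc. → Meridian Logistics SA (R3): 90% × 71% × 37% × 49% = 11.58507% of Brightpath Energy Co.
Chain via Beacon Textiles S.p.A. → Oakhollow Capital LLC → Clearview Pharma AG (R3): 84% × 58% × 78% × 27% = 10.260432% of Brightpath Energy Co.
Aggregating (R2): 11.58507% + 10.260432% = 21.845502%.

21.845502%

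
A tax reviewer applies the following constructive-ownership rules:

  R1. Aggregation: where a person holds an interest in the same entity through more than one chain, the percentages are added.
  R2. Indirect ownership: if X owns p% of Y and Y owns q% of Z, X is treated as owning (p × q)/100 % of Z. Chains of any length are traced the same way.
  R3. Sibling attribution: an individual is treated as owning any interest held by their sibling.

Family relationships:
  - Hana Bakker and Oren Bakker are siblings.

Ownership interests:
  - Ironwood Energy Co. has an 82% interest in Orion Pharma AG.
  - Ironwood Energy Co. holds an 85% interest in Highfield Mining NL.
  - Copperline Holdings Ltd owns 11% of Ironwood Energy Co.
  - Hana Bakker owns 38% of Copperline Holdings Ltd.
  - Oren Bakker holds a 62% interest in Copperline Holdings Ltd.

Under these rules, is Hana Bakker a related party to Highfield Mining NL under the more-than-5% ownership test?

By sibling attribution (R3), Hana Bakker is treated as also owning Oren Bakker's interest in Copperline Holdings Ltd, giving 38% + 62% = 100%.
Chain via Copperline Holdings Ltd → Ironwood Energy Co. (R2): 100% × 11% × 85% = 9.35% of Highfield Mining NL.
9.35% exceeds the 5% threshold, so Hana is a related party to Highfield Mining NL.

Yes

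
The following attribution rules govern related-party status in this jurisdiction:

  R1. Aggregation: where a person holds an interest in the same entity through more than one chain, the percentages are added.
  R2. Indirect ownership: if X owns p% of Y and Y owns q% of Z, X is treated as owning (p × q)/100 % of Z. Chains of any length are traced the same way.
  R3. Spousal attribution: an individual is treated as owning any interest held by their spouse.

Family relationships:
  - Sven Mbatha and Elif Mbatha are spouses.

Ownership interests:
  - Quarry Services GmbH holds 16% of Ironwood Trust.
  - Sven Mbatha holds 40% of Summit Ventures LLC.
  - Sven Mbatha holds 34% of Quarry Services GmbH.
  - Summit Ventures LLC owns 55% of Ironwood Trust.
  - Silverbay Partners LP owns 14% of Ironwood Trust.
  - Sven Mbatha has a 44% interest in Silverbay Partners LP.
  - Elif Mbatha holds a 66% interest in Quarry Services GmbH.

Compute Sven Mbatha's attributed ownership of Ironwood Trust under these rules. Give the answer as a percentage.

44.16%

By spousal attribution (R3), Sven Mbatha is treated as also owning Elif Mbatha's interest in Quarry Services GmbH, giving 34% + 66% = 100%.
Chain via Summit Ventures LLC (R2): 40% × 55% = 22% of Ironwood Trust.
Chain via Silverbay Partners LP (R2): 44% × 14% = 6.16% of Ironwood Trust.
Chain via Quarry Services GmbH (R2): 100% × 16% = 16% of Ironwood Trust.
Aggregating (R1): 22% + 6.16% + 16% = 44.16%.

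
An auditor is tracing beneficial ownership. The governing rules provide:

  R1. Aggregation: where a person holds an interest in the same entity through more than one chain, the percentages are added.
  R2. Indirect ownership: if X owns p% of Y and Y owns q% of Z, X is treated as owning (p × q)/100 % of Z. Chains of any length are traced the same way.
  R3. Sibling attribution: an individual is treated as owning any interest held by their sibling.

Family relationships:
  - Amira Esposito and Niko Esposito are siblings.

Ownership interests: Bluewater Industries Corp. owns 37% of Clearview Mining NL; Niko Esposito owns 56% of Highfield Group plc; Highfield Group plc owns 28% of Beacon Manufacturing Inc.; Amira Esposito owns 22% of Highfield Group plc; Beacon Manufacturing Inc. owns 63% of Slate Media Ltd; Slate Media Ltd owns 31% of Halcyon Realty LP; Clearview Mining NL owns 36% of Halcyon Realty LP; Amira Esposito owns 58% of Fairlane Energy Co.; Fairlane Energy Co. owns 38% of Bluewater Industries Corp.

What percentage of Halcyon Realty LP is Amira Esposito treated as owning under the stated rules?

By sibling attribution (R3), Amira Esposito is treated as also owning Niko Esposito's interest in Highfield Group plc, giving 22% + 56% = 78%.
Chain via Fairlane Energy Co. → Bluewater Industries Corp. → Clearview Mining NL (R2): 58% × 38% × 37% × 36% = 2.935728% of Halcyon Realty LP.
Chain via Highfield Group plc → Beacon Manufacturing Inc. → Slate Media Ltd (R2): 78% × 28% × 63% × 31% = 4.265352% of Halcyon Realty LP.
Aggregating (R1): 2.935728% + 4.265352% = 7.20108%.

7.20108%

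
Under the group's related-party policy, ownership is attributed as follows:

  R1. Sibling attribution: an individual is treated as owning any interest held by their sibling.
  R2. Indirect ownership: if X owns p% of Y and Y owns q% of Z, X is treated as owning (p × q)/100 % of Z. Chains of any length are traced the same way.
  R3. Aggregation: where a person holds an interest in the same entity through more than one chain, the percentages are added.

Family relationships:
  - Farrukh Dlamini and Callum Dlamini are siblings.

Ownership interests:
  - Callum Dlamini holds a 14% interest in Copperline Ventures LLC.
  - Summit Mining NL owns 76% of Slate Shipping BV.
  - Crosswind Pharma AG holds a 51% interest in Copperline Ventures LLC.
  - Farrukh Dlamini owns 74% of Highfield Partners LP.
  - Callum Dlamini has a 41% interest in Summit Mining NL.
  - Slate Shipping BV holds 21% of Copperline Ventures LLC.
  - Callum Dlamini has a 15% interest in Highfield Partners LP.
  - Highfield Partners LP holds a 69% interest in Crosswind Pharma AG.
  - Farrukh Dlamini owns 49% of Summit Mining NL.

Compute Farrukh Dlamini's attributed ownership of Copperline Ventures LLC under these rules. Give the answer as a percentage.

59.6831%

By sibling attribution (R1), Farrukh Dlamini is treated as also owning Callum Dlamini's interest in Highfield Partners LP, giving 74% + 15% = 89%.
By sibling attribution (R1), Farrukh Dlamini is treated as also owning Callum Dlamini's interest in Summit Mining NL, giving 49% + 41% = 90%.
By sibling attribution (R1), Farrukh Dlamini is treated as owning Callum Dlamini's 14% interest in Copperline Ventures LLC.
Chain via Highfield Partners LP → Crosswind Pharma AG (R2): 89% × 69% × 51% = 31.3191% of Copperline Ventures LLC.
Chain via Summit Mining NL → Slate Shipping BV (R2): 90% × 76% × 21% = 14.364% of Copperline Ventures LLC.
Direct interest in Copperline Ventures LLC: 14%.
Aggregating (R3): 31.3191% + 14.364% + 14% = 59.6831%.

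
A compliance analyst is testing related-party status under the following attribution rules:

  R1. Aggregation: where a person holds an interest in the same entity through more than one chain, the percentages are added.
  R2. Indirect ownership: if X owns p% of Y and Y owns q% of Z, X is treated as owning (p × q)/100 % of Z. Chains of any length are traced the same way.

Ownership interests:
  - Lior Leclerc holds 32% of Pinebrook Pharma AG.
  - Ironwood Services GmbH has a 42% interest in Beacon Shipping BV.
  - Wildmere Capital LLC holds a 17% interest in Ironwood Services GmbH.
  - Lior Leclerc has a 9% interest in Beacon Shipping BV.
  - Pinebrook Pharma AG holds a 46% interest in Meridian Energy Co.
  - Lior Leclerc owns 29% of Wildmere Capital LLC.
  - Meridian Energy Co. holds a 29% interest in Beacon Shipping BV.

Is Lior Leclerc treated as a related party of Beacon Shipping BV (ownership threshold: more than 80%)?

Chain via Pinebrook Pharma AG → Meridian Energy Co. (R2): 32% × 46% × 29% = 4.2688% of Beacon Shipping BV.
Chain via Wildmere Capital LLC → Ironwood Services GmbH (R2): 29% × 17% × 42% = 2.0706% of Beacon Shipping BV.
Direct interest in Beacon Shipping BV: 9%.
Aggregating (R1): 4.2688% + 2.0706% + 9% = 15.3394%.
15.3394% does not exceed the 80% threshold, so Lior is not a related party to Beacon Shipping BV.

No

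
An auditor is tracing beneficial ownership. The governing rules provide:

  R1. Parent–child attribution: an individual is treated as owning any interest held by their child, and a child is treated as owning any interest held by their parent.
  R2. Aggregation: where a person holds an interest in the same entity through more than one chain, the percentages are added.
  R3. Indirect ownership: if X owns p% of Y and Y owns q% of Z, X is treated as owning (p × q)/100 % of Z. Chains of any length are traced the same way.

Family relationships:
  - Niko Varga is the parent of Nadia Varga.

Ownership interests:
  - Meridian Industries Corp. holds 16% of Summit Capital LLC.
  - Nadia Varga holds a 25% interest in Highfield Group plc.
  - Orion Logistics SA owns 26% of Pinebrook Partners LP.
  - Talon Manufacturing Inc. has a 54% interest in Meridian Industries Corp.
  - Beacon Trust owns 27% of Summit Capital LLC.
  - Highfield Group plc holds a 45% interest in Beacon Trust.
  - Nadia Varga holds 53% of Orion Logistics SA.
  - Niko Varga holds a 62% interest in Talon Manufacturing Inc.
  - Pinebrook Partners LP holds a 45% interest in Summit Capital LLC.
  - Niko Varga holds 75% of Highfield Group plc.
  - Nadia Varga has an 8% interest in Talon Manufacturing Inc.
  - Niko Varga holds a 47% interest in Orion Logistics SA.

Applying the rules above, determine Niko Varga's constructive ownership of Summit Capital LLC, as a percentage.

29.898%

By parent–child attribution (R1), Niko Varga is treated as also owning Nadia Varga's interest in Talon Manufacturing Inc, giving 62% + 8% = 70%.
By parent–child attribution (R1), Niko Varga is treated as also owning Nadia Varga's interest in Highfield Group plc, giving 75% + 25% = 100%.
By parent–child attribution (R1), Niko Varga is treated as also owning Nadia Varga's interest in Orion Logistics SA, giving 47% + 53% = 100%.
Chain via Talon Manufacturing Inc. → Meridian Industries Corp. (R3): 70% × 54% × 16% = 6.048% of Summit Capital LLC.
Chain via Highfield Group plc → Beacon Trust (R3): 100% × 45% × 27% = 12.15% of Summit Capital LLC.
Chain via Orion Logistics SA → Pinebrook Partners LP (R3): 100% × 26% × 45% = 11.7% of Summit Capital LLC.
Aggregating (R2): 6.048% + 12.15% + 11.7% = 29.898%.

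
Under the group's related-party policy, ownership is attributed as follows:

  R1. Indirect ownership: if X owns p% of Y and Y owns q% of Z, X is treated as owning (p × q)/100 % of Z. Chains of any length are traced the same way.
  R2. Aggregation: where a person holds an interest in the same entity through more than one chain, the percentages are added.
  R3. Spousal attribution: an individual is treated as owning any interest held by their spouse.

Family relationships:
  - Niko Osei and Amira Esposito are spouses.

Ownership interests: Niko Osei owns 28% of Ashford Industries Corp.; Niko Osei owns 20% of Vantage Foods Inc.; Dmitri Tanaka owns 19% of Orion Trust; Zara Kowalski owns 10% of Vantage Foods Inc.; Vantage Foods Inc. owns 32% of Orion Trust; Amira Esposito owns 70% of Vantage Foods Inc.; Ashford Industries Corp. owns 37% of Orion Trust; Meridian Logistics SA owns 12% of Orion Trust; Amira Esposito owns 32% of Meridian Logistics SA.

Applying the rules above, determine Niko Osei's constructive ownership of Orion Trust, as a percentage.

43%

By spousal attribution (R3), Niko Osei is treated as also owning Amira Esposito's interest in Vantage Foods Inc, giving 20% + 70% = 90%.
By spousal attribution (R3), Niko Osei is treated as owning Amira Esposito's 32% interest in Meridian Logistics SA.
Chain via Ashford Industries Corp. (R1): 28% × 37% = 10.36% of Orion Trust.
Chain via Vantage Foods Inc. (R1): 90% × 32% = 28.8% of Orion Trust.
Chain via Meridian Logistics SA (R1): 32% × 12% = 3.84% of Orion Trust.
Aggregating (R2): 10.36% + 28.8% + 3.84% = 43%.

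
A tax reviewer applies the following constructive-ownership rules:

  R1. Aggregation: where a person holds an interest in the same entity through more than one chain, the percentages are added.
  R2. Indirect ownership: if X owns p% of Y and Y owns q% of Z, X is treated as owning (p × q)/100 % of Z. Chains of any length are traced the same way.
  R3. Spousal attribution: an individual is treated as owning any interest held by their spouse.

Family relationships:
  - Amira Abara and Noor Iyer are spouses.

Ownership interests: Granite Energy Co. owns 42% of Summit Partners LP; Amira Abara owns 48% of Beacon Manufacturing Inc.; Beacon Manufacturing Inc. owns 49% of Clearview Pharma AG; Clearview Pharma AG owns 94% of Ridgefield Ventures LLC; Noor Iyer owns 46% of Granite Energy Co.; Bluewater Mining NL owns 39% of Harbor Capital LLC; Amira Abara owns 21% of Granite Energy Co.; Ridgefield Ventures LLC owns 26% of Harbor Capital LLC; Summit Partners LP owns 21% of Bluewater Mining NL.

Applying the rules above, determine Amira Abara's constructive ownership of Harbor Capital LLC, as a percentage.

8.052954%

By spousal attribution (R3), Amira Abara is treated as also owning Noor Iyer's interest in Granite Energy Co, giving 21% + 46% = 67%.
Chain via Granite Energy Co. → Summit Partners LP → Bluewater Mining NL (R2): 67% × 42% × 21% × 39% = 2.304666% of Harbor Capital LLC.
Chain via Beacon Manufacturing Inc. → Clearview Pharma AG → Ridgefield Ventures LLC (R2): 48% × 49% × 94% × 26% = 5.748288% of Harbor Capital LLC.
Aggregating (R1): 2.304666% + 5.748288% = 8.052954%.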